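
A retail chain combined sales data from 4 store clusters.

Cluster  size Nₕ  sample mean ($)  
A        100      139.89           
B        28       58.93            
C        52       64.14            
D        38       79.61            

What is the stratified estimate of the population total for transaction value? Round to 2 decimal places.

A: 100·139.89 = 13989
B: 28·58.93 = 1650.04
C: 52·64.14 = 3335.28
D: 38·79.61 = 3025.18
τ̂ = Σ Nₕx̄ₕ = 21999.50.

21999.50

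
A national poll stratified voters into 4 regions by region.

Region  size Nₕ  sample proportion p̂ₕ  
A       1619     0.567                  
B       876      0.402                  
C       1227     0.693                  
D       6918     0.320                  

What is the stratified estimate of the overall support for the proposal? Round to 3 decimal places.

Wₕ = Nₕ/N with N = 10640: 0.1522, 0.0823, 0.1153, 0.6502.
p̂_st = 0.1522·0.567 + 0.0823·0.402 + 0.1153·0.693 + 0.6502·0.320 ≈ 0.40735... → 0.407.

0.407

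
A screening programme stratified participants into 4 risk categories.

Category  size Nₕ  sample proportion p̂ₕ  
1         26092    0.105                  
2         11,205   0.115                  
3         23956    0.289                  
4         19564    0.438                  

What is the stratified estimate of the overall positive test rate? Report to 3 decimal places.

0.242

N = 26092 + 11205 + 23956 + 19564 = 80817.
Overall proportion = Σ (Nₕ/N)·p̂ₕ.
Σ Nₕp̂ₕ = 2739.66 + 1288.575 + 6923.284 + 8569.032 = 19520.551.
19520.551 / 80817 = 0.24154... → 0.242.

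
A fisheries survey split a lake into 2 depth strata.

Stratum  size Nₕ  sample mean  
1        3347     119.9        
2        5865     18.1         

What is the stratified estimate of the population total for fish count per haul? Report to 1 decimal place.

Population total = Σ Nₕ·x̄ₕ (each stratum's size times its mean).
3347·119.9 + 5865·18.1 = 401305.3 + 106156.5 = 507461.8.

507461.8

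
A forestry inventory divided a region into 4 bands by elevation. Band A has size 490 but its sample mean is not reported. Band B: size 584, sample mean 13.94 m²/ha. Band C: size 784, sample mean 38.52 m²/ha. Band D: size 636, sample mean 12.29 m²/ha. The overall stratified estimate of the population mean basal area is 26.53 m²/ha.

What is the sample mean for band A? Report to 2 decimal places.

40.83

N = 490 + 584 + 784 + 636 = 2494.
Overall total = μ·N = 26.53·2494 = 66165.82.
Subtract the known strata: 584·13.94 + 784·38.52 + 636·12.29 = 46157.08.
Remaining total for band A: 66165.82 − 46157.08 = 20008.74.
Divide by its size: 20008.74 / 490 = 40.8342... → 40.83.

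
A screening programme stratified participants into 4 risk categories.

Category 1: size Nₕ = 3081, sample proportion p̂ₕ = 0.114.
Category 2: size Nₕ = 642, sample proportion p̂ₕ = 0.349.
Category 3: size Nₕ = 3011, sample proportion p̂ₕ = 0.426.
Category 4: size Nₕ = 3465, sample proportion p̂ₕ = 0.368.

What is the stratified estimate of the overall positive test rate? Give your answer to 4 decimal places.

N = 3081 + 642 + 3011 + 3465 = 10199.
Overall proportion = Σ (Nₕ/N)·p̂ₕ.
Σ Nₕp̂ₕ = 351.234 + 224.058 + 1282.686 + 1275.12 = 3133.098.
3133.098 / 10199 = 0.307197... → 0.3072.

0.3072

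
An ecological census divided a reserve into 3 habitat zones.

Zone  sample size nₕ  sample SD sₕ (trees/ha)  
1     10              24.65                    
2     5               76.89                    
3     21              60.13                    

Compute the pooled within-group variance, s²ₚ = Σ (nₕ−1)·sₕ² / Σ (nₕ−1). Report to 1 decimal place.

3073.6

1: (10−1)·24.65² = 9·607.6225 = 5468.6025
2: (5−1)·76.89² = 4·5912.0721 = 23648.2884
3: (21−1)·60.13² = 20·3615.6169 = 72312.338
Numerator = 101429.2289; denominator = Σ(nₕ−1) = 33.
s²ₚ = 101429.2289/33 = 3073.613... → 3073.6.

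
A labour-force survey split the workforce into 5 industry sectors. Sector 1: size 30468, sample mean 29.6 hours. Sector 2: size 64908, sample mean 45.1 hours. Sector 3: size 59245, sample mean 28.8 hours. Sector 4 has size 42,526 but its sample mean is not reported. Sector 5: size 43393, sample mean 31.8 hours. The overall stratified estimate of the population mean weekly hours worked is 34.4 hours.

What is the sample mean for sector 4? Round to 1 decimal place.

Σ Nₕx̄ₕ = N·μ, so 42526·x̄_4 = 240540·34.4 − (30468·29.6 + 64908·45.1 + 59245·28.8 + 43393·31.8).
= 8274576 − 6915357 = 1359219.
x̄_4 = 1359219 / 42526 = 31.962... → 32.0.

32.0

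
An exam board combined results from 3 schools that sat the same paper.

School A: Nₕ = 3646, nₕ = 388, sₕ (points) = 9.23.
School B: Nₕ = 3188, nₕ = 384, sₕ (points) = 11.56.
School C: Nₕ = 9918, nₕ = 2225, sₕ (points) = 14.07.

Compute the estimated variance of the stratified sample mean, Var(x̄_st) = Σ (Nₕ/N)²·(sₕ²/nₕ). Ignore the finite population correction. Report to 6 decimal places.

0.054191

N = 16752; Wₕ = Nₕ/N.
school A: (3646/16752)²·9.23²/388 = 0.010400918
school B: (3188/16752)²·11.56²/384 = 0.012603401
school C: (9918/16752)²·14.07²/2225 = 0.031186961
Sum = 0.054191280 → 0.054191.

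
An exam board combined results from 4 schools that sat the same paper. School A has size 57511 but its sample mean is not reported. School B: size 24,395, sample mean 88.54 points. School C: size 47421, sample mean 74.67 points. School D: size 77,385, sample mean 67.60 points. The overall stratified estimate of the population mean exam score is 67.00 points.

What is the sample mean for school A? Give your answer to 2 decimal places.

50.73

N = 57511 + 24395 + 47421 + 77385 = 206712.
Overall total = μ·N = 67.00·206712 = 13849704.
Subtract the known strata: 24395·88.54 + 47421·74.67 + 77385·67.60 = 10932085.37.
Remaining total for school A: 13849704 − 10932085.37 = 2917618.63.
Divide by its size: 2917618.63 / 57511 = 50.7315... → 50.73.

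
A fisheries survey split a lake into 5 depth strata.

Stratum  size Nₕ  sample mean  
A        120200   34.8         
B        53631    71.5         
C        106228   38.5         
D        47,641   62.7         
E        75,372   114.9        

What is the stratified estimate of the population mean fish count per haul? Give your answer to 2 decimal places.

N = 403072; weights Wₕ = Nₕ/N = (0.2982, 0.1331, 0.2635, 0.1182, 0.1870).
x̄_st = Σ Wₕ·x̄ₕ = 0.2982·34.8 + 0.1331·71.5 + 0.2635·38.5 + 0.1182·62.7 + 0.1870·114.9 ≈ 58.9341...
→ 58.93.

58.93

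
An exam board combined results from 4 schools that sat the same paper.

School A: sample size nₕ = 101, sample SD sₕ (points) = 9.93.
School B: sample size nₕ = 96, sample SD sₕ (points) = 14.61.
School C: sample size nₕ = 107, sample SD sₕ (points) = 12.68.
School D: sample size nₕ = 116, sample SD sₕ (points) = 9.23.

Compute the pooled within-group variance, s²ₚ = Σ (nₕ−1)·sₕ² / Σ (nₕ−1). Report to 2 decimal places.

136.97

A: (101−1)·9.93² = 100·98.6049 = 9860.49
B: (96−1)·14.61² = 95·213.4521 = 20277.9495
C: (107−1)·12.68² = 106·160.7824 = 17042.9344
D: (116−1)·9.23² = 115·85.1929 = 9797.1835
Numerator = 56978.5574; denominator = Σ(nₕ−1) = 416.
s²ₚ = 56978.5574/416 = 136.9677... → 136.97.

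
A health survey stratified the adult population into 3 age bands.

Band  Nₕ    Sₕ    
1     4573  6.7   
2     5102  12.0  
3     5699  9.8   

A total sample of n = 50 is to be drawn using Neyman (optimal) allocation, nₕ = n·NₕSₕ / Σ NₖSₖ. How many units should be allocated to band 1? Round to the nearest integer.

10

1: NₕSₕ = 4573·6.7 = 30639.1
2: NₕSₕ = 5102·12.0 = 61224
3: NₕSₕ = 5699·9.8 = 55850.2
Σ NₕSₕ = 147713.3.
n_1 = 50·30639.1/147713.3 = 10.371... → 10.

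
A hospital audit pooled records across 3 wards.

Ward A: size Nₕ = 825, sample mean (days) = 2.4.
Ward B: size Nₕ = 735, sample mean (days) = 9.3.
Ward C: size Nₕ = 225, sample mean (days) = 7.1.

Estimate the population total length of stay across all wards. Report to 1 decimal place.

Population total = Σ Nₕ·x̄ₕ (each stratum's size times its mean).
825·2.4 + 735·9.3 + 225·7.1 = 1980 + 6835.5 + 1597.5 = 10413.0.

10413.0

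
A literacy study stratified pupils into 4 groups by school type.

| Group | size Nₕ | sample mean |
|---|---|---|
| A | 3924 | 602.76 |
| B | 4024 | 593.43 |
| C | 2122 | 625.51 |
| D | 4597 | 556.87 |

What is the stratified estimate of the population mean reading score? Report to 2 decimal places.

N = 3924 + 4024 + 2122 + 4597 = 14667.
Overall mean = Σ (Nₕ/N)·x̄ₕ — weight by population share, not a simple average.
Σ Nₕx̄ₕ = 3924·602.76 + 4024·593.43 + 2122·625.51 + 4597·556.87 = 2365230.24 + 2387962.32 + 1327332.22 + 2559931.39 = 8640456.17.
Divide by N: 8640456.17 / 14667 = 589.1086... → 589.11.

589.11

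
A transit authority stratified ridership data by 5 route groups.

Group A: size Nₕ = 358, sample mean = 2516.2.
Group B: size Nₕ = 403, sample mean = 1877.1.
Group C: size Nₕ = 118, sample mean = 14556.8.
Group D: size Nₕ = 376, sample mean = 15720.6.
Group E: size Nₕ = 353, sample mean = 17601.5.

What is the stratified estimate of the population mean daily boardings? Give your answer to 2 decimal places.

N = 1608; weights Wₕ = Nₕ/N = (0.2226, 0.2506, 0.0734, 0.2338, 0.2195).
x̄_st = Σ Wₕ·x̄ₕ = 0.2226·2516.2 + 0.2506·1877.1 + 0.0734·14556.8 + 0.2338·15720.6 + 0.2195·17601.5 ≈ 9638.8361...
→ 9638.84.

9638.84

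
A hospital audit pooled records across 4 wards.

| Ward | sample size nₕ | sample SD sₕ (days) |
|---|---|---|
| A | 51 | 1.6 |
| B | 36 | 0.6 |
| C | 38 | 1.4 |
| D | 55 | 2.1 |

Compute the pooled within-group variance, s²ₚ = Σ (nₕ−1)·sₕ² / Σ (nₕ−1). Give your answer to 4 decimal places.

Degrees of freedom: 50 + 35 + 37 + 54 = 176.
Σ(nₕ−1)sₕ² = 50·2.56 + 35·0.36 + 37·1.96 + 54·4.41 = 451.26.
s²ₚ = 451.26 / 176 = 2.563977... → 2.5640.

2.5640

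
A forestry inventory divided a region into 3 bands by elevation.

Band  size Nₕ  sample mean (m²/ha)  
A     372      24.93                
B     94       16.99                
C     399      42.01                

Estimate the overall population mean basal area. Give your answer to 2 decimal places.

N = 865; weights Wₕ = Nₕ/N = (0.4301, 0.1087, 0.4613).
x̄_st = Σ Wₕ·x̄ₕ = 0.4301·24.93 + 0.1087·16.99 + 0.4613·42.01 ≈ 31.9457...
→ 31.95.

31.95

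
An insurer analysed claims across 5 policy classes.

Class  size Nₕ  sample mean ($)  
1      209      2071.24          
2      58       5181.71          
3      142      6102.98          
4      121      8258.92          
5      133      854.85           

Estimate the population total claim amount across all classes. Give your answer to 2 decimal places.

2713075.87

Population total = Σ Nₕ·x̄ₕ (each stratum's size times its mean).
209·2071.24 + 58·5181.71 + 142·6102.98 + 121·8258.92 + 133·854.85 = 432889.16 + 300539.18 + 866623.16 + 999329.32 + 113695.05 = 2713075.87.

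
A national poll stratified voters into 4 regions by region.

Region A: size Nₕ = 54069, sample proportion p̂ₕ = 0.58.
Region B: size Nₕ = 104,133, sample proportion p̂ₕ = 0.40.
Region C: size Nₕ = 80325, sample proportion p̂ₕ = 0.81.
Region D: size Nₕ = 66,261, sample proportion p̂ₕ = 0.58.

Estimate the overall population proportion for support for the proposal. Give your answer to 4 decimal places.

Wₕ = Nₕ/N with N = 304788: 0.1774, 0.3417, 0.2635, 0.2174.
p̂_st = 0.1774·0.58 + 0.3417·0.40 + 0.2635·0.81 + 0.2174·0.58 ≈ 0.579117... → 0.5791.

0.5791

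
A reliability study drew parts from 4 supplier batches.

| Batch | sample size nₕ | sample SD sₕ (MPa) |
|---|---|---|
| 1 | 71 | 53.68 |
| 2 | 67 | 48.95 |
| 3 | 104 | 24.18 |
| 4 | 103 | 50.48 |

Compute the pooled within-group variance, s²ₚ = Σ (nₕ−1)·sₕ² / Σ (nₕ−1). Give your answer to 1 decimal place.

1: (71−1)·53.68² = 70·2881.5424 = 201707.968
2: (67−1)·48.95² = 66·2396.1025 = 158142.765
3: (104−1)·24.18² = 103·584.6724 = 60221.2572
4: (103−1)·50.48² = 102·2548.2304 = 259919.5008
Numerator = 679991.491; denominator = Σ(nₕ−1) = 341.
s²ₚ = 679991.491/341 = 1994.110... → 1994.1.

1994.1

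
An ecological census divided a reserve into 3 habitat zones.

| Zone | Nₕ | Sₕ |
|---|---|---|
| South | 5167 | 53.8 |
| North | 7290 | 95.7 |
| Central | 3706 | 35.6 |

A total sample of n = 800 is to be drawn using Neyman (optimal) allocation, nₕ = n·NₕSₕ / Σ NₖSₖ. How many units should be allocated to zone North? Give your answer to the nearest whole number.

Σ NₕSₕ = 5167·53.8 + 7290·95.7 + 3706·35.6 = 1107571.2.
Share for North: 697653/1107571.2 = 0.62989.
n_North = 800 × 0.62989 = 503.916... → 504.

504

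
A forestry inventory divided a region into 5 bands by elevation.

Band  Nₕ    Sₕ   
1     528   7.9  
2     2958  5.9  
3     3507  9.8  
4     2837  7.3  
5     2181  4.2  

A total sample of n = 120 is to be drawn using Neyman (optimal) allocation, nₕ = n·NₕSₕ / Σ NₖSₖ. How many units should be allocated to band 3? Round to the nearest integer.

Σ NₕSₕ = 528·7.9 + 2958·5.9 + 3507·9.8 + 2837·7.3 + 2181·4.2 = 85862.3.
Share for 3: 34368.6/85862.3 = 0.40028.
n_3 = 120 × 0.40028 = 48.033... → 48.

48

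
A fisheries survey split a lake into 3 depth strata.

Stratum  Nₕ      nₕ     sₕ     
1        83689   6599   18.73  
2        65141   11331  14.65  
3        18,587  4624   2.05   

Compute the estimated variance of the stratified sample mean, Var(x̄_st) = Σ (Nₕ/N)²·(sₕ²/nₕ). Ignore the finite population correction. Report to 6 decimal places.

0.016163

N = 167417; Wₕ = Nₕ/N.
stratum 1: (83689/167417)²·18.73²/6599 = 0.013284190
stratum 2: (65141/167417)²·14.65²/11331 = 0.002867588
stratum 3: (18587/167417)²·2.05²/4624 = 0.000011202
Sum = 0.016162980 → 0.016163.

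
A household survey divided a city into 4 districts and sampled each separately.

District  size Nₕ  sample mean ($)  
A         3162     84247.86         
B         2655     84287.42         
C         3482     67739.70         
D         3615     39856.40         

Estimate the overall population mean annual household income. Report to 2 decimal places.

67378.45

N = 3162 + 2655 + 3482 + 3615 = 12914.
Weight each subgroup mean by Nₕ/N and sum.
Σ Nₕx̄ₕ = 3162·84247.86 + 2655·84287.42 + 3482·67739.70 + 3615·39856.40 = 266391733.32 + 223783100.1 + 235869635.4 + 144080886 = 870125354.82.
Divide by N: 870125354.82 / 12914 = 67378.4540... → 67378.45.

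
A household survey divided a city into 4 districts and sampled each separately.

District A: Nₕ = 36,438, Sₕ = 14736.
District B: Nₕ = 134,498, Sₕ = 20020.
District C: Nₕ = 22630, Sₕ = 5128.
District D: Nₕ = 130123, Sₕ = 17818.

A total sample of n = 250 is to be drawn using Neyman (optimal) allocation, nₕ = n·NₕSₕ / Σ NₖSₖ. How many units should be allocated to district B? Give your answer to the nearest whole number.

119

A: NₕSₕ = 36438·14736 = 536950368
B: NₕSₕ = 134498·20020 = 2692649960
C: NₕSₕ = 22630·5128 = 116046640
D: NₕSₕ = 130123·17818 = 2318531614
Σ NₕSₕ = 5664178582.
n_B = 250·2692649960/5664178582 = 118.846... → 119.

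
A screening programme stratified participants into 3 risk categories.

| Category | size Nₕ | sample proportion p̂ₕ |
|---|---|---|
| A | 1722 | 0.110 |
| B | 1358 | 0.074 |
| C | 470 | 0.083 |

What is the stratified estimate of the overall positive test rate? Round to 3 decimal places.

Wₕ = Nₕ/N with N = 3550: 0.4851, 0.3825, 0.1324.
p̂_st = 0.4851·0.110 + 0.3825·0.074 + 0.1324·0.083 ≈ 0.09265... → 0.093.

0.093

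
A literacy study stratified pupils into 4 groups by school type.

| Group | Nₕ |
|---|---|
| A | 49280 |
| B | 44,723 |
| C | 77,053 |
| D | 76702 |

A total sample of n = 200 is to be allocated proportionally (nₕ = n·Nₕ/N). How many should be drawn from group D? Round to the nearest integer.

62

Share of group D = 76702/247758 = 0.30958.
Allocate 200 × 0.30958 = 61.917... → 62.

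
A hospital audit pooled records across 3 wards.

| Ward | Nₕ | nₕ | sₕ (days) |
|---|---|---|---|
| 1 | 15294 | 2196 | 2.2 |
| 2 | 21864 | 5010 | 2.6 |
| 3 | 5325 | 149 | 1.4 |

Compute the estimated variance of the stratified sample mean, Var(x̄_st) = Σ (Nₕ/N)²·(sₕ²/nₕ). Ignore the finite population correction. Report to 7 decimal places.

0.0008497

N = 42483; Wₕ = Nₕ/N.
ward 1: (15294/42483)²·2.2²/2196 = 0.0002856438
ward 2: (21864/42483)²·2.6²/5010 = 0.0003573863
ward 3: (5325/42483)²·1.4²/149 = 0.0002066706
Sum = 0.0008497007 → 0.0008497.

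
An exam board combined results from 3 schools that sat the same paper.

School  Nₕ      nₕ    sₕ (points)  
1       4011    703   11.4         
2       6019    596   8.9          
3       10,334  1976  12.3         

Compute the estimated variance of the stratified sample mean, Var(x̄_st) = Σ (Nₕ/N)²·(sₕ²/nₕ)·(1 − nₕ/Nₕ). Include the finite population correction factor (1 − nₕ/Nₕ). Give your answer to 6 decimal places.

N = 20364. Term for each stratum: Wₕ²sₕ²/nₕ·(1−nₕ/Nₕ).
Var(x̄_st) = 0.005914886 + 0.010460960 + 0.015946594 = 0.032322439 → 0.032322.

0.032322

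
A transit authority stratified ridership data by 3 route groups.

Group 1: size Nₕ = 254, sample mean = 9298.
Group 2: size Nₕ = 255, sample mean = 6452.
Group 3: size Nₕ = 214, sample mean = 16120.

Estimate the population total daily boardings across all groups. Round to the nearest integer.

7456632

1: 254·9298 = 2361692
2: 255·6452 = 1645260
3: 214·16120 = 3449680
τ̂ = Σ Nₕx̄ₕ = 7456632.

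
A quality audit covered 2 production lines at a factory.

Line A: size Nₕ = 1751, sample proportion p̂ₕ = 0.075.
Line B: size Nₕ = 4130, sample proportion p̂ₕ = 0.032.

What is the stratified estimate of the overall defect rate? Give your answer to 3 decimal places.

0.045

N = 1751 + 4130 = 5881.
Overall proportion = Σ (Nₕ/N)·p̂ₕ.
Σ Nₕp̂ₕ = 131.325 + 132.16 = 263.485.
263.485 / 5881 = 0.04480... → 0.045.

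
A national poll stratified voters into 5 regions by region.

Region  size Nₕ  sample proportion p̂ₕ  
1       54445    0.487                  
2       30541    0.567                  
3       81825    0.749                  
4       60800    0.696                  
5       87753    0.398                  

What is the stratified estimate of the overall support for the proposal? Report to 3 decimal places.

Wₕ = Nₕ/N with N = 315364: 0.1726, 0.0968, 0.2595, 0.1928, 0.2783.
p̂_st = 0.1726·0.487 + 0.0968·0.567 + 0.2595·0.749 + 0.1928·0.696 + 0.2783·0.398 ≈ 0.57826... → 0.578.

0.578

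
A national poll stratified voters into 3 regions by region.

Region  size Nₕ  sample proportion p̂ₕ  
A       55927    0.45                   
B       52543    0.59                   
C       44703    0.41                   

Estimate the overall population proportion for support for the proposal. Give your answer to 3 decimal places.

0.486

N = 55927 + 52543 + 44703 = 153173.
Overall proportion = Σ (Nₕ/N)·p̂ₕ.
Σ Nₕp̂ₕ = 25167.15 + 31000.37 + 18328.23 = 74495.75.
74495.75 / 153173 = 0.48635... → 0.486.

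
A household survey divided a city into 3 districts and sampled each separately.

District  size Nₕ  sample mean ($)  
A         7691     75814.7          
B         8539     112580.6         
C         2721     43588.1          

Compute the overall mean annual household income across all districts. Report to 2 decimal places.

N = 18951; weights Wₕ = Nₕ/N = (0.4058, 0.4506, 0.1436).
x̄_st = Σ Wₕ·x̄ₕ = 0.4058·75814.7 + 0.4506·112580.6 + 0.1436·43588.1 ≈ 87753.6711...
→ 87753.67.

87753.67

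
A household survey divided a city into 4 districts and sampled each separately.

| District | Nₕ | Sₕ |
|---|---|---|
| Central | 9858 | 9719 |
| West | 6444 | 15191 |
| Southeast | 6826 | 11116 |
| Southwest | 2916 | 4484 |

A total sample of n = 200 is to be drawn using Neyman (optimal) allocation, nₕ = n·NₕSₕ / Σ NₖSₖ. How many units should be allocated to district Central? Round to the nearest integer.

Σ NₕSₕ = 9858·9719 + 6444·15191 + 6826·11116 + 2916·4484 = 282653866.
Share for Central: 95809902/282653866 = 0.33897.
n_Central = 200 × 0.33897 = 67.793... → 68.

68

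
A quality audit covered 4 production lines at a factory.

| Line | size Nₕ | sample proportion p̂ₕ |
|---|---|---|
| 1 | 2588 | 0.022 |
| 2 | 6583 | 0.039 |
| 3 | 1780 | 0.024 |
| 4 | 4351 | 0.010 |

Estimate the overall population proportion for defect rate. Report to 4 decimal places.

0.0261

Wₕ = Nₕ/N with N = 15302: 0.1691, 0.4302, 0.1163, 0.2843.
p̂_st = 0.1691·0.022 + 0.4302·0.039 + 0.1163·0.024 + 0.2843·0.010 ≈ 0.026134... → 0.0261.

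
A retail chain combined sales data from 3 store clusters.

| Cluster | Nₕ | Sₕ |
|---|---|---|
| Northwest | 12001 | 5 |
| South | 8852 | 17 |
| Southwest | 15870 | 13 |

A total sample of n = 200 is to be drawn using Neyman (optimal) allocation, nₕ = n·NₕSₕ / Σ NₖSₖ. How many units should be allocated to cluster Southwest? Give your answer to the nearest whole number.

Northwest: NₕSₕ = 12001·5 = 60005
South: NₕSₕ = 8852·17 = 150484
Southwest: NₕSₕ = 15870·13 = 206310
Σ NₕSₕ = 416799.
n_Southwest = 200·206310/416799 = 98.997... → 99.

99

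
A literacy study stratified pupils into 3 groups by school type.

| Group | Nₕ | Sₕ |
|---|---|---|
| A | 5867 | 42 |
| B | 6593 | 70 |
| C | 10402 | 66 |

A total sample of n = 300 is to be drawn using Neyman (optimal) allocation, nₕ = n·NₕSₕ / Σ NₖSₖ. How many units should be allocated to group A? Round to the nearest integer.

Σ NₕSₕ = 5867·42 + 6593·70 + 10402·66 = 1394456.
Share for A: 246414/1394456 = 0.17671.
n_A = 300 × 0.17671 = 53.013... → 53.

53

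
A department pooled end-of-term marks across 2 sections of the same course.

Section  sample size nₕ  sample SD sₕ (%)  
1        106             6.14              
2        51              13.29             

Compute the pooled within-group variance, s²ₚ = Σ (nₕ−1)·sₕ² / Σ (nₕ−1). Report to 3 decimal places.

Degrees of freedom: 105 + 50 = 155.
Σ(nₕ−1)sₕ² = 105·37.6996 + 50·176.6241 = 12789.663.
s²ₚ = 12789.663 / 155 = 82.51395... → 82.514.

82.514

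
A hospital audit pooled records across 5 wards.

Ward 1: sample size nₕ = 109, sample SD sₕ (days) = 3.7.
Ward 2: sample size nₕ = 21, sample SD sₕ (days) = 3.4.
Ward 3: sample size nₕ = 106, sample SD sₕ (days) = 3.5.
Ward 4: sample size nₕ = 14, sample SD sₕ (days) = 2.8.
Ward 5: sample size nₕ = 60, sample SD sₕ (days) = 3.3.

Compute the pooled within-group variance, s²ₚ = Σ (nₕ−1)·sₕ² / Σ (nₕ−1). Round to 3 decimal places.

1: (109−1)·3.7² = 108·13.69 = 1478.52
2: (21−1)·3.4² = 20·11.56 = 231.2
3: (106−1)·3.5² = 105·12.25 = 1286.25
4: (14−1)·2.8² = 13·7.84 = 101.92
5: (60−1)·3.3² = 59·10.89 = 642.51
Numerator = 3740.4; denominator = Σ(nₕ−1) = 305.
s²ₚ = 3740.4/305 = 12.26361... → 12.264.

12.264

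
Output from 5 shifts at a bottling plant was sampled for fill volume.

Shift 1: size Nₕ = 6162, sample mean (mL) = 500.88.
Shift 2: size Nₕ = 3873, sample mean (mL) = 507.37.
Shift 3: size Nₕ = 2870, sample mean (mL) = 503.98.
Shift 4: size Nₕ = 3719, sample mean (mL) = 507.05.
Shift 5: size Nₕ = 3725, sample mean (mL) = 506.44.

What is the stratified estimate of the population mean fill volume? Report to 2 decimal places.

504.70

N = 6162 + 3873 + 2870 + 3719 + 3725 = 20349.
Overall mean = Σ (Nₕ/N)·x̄ₕ — weight by population share, not a simple average.
Σ Nₕx̄ₕ = 6162·500.88 + 3873·507.37 + 2870·503.98 + 3719·507.05 + 3725·506.44 = 3086422.56 + 1965044.01 + 1446422.6 + 1885718.95 + 1886489 = 10270097.12.
Divide by N: 10270097.12 / 20349 = 504.6979... → 504.70.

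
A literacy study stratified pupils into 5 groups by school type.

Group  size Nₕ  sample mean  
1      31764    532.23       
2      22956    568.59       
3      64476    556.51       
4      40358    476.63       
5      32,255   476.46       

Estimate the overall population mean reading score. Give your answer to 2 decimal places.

523.67

N = 191809; weights Wₕ = Nₕ/N = (0.1656, 0.1197, 0.3361, 0.2104, 0.1682).
x̄_st = Σ Wₕ·x̄ₕ = 0.1656·532.23 + 0.1197·568.59 + 0.3361·556.51 + 0.2104·476.63 + 0.1682·476.46 ≈ 523.6662...
→ 523.67.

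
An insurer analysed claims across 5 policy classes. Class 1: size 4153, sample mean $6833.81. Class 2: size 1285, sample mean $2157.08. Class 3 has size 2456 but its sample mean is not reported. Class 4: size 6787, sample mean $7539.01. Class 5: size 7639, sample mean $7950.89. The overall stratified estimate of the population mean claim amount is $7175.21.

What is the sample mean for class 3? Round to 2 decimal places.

6960.06

N = 4153 + 1285 + 2456 + 6787 + 7639 = 22320.
Overall total = μ·N = 7175.21·22320 = 160150687.2.
Subtract the known strata: 4153·6833.81 + 1285·2157.08 + 6787·7539.01 + 7639·7950.89 = 143056770.31.
Remaining total for class 3: 160150687.2 − 143056770.31 = 17093916.89.
Divide by its size: 17093916.89 / 2456 = 6960.0639... → 6960.06.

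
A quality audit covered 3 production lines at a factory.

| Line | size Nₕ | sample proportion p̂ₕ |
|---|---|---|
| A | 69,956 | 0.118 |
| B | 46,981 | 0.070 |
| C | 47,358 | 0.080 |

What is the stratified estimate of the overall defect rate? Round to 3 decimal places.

Wₕ = Nₕ/N with N = 164295: 0.4258, 0.2860, 0.2882.
p̂_st = 0.4258·0.118 + 0.2860·0.070 + 0.2882·0.080 ≈ 0.09332... → 0.093.

0.093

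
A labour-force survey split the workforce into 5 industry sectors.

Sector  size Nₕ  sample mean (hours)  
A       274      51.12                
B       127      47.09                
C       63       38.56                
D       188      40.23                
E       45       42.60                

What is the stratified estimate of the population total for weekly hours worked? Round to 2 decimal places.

31896.83

Estimate total by summing Nₕ·x̄ₕ over strata.
274·51.12 + 127·47.09 + 63·38.56 + 188·40.23 + 45·42.60 = 14006.88 + 5980.43 + 2429.28 + 7563.24 + 1917 = 31896.83.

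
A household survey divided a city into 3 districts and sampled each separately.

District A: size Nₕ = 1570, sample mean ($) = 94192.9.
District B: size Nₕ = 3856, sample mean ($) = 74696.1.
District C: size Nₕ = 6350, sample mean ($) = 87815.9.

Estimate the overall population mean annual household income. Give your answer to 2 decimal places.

x̄_st = (Σ Nₕx̄ₕ) / (Σ Nₕ) = (1570·94192.9 + 3856·74696.1 + 6350·87815.9) / 11776
= 993541979.6 / 11776 = 84370.0730... → 84370.07.

84370.07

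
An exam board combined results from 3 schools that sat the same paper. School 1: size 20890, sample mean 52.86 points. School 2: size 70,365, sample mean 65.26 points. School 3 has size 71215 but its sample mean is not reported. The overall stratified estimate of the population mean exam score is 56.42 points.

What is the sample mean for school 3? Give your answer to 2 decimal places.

N = 20890 + 70365 + 71215 = 162470.
Overall total = μ·N = 56.42·162470 = 9166557.4.
Subtract the known strata: 20890·52.86 + 70365·65.26 = 5696265.3.
Remaining total for school 3: 9166557.4 − 5696265.3 = 3470292.1.
Divide by its size: 3470292.1 / 71215 = 48.7298... → 48.73.

48.73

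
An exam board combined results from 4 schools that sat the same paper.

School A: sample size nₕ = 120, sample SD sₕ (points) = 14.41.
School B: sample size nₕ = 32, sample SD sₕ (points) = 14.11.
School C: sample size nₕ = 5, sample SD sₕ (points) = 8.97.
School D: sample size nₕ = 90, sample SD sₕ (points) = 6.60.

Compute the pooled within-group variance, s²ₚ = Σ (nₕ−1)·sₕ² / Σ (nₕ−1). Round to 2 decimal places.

144.36

Degrees of freedom: 119 + 31 + 4 + 89 = 243.
Σ(nₕ−1)sₕ² = 119·207.6481 + 31·199.0921 + 4·80.4609 + 89·43.56 = 35080.6626.
s²ₚ = 35080.6626 / 243 = 144.3649... → 144.36.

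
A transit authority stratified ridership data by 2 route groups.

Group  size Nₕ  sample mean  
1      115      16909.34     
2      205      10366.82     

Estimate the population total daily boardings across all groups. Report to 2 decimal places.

4069772.20

1: 115·16909.34 = 1944574.1
2: 205·10366.82 = 2125198.1
τ̂ = Σ Nₕx̄ₕ = 4069772.20.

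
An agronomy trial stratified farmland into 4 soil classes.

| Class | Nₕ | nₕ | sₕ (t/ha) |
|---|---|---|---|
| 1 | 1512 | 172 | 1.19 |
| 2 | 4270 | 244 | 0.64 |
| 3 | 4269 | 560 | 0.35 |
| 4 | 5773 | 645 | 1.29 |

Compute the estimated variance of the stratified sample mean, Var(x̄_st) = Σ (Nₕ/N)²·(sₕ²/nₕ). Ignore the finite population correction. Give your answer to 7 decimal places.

0.0005567

N = 15824; Wₕ = Nₕ/N.
class 1: (1512/15824)²·1.19²/172 = 0.0000751686
class 2: (4270/15824)²·0.64²/244 = 0.0001222344
class 3: (4269/15824)²·0.35²/560 = 0.0000159209
class 4: (5773/15824)²·1.29²/645 = 0.0003433921
Sum = 0.0005567160 → 0.0005567.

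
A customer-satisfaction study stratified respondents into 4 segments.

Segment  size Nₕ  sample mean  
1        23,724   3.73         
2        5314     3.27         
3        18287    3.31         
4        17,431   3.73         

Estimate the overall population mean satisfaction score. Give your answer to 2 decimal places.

N = 23724 + 5314 + 18287 + 17431 = 64756.
Overall mean = Σ (Nₕ/N)·x̄ₕ — weight by population share, not a simple average.
Σ Nₕx̄ₕ = 23724·3.73 + 5314·3.27 + 18287·3.31 + 17431·3.73 = 88490.52 + 17376.78 + 60529.97 + 65017.63 = 231414.9.
Divide by N: 231414.9 / 64756 = 3.5736... → 3.57.

3.57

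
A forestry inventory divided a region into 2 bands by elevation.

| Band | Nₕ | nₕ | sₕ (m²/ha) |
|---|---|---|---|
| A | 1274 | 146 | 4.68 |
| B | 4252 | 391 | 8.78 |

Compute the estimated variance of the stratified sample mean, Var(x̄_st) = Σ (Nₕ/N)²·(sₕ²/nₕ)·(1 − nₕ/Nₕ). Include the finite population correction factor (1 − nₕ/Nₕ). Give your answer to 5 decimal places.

0.11305

N = 5526; Wₕ = Nₕ/N.
band A: (1274/5526)²·4.68²/146·(1 − 146/1274) = 0.00705985
band B: (4252/5526)²·8.78²/391·(1 − 391/4252) = 0.10599456
Sum = 0.11305441 → 0.11305.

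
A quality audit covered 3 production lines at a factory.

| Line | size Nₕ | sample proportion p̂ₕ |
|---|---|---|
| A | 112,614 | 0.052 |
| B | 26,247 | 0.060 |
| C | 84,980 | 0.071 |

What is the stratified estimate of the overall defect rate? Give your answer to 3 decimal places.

Wₕ = Nₕ/N with N = 223841: 0.5031, 0.1173, 0.3796.
p̂_st = 0.5031·0.052 + 0.1173·0.060 + 0.3796·0.071 ≈ 0.06015... → 0.060.

0.060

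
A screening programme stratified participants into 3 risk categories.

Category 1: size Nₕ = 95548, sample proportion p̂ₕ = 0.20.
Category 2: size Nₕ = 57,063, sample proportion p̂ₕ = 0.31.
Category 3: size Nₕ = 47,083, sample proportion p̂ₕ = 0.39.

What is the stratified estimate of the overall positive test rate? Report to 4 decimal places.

N = 95548 + 57063 + 47083 = 199694.
Overall proportion = Σ (Nₕ/N)·p̂ₕ.
Σ Nₕp̂ₕ = 19109.6 + 17689.53 + 18362.37 = 55161.5.
55161.5 / 199694 = 0.276230... → 0.2762.

0.2762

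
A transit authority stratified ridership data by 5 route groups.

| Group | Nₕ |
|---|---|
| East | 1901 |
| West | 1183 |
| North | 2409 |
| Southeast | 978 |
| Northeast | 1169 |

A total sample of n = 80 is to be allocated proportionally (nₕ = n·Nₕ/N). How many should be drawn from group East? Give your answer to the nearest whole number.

20

Share of group East = 1901/7640 = 0.24882.
Allocate 80 × 0.24882 = 19.906... → 20.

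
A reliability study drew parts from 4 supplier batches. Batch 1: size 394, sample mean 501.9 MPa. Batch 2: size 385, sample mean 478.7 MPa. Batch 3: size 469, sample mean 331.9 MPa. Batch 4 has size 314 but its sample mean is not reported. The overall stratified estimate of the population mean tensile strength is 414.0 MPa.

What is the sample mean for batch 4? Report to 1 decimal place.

N = 394 + 385 + 469 + 314 = 1562.
Overall total = μ·N = 414.0·1562 = 646668.
Subtract the known strata: 394·501.9 + 385·478.7 + 469·331.9 = 537709.2.
Remaining total for batch 4: 646668 − 537709.2 = 108958.8.
Divide by its size: 108958.8 / 314 = 347.003... → 347.0.

347.0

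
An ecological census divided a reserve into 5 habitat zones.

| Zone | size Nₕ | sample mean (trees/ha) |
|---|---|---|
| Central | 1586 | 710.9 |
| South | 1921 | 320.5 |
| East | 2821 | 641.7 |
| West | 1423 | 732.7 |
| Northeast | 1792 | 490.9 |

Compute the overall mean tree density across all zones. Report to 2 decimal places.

N = 1586 + 1921 + 2821 + 1423 + 1792 = 9543.
Weight each subgroup mean by Nₕ/N and sum.
Σ Nₕx̄ₕ = 1586·710.9 + 1921·320.5 + 2821·641.7 + 1423·732.7 + 1792·490.9 = 1127487.4 + 615680.5 + 1810235.7 + 1042632.1 + 879692.8 = 5475728.5.
Divide by N: 5475728.5 / 9543 = 573.7953... → 573.80.

573.80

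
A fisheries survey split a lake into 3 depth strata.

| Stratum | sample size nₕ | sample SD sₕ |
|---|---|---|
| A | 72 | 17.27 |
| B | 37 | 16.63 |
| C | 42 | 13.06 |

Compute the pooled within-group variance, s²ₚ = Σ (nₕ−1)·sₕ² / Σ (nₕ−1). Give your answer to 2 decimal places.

A: (72−1)·17.27² = 71·298.2529 = 21175.9559
B: (37−1)·16.63² = 36·276.5569 = 9956.0484
C: (42−1)·13.06² = 41·170.5636 = 6993.1076
Numerator = 38125.1119; denominator = Σ(nₕ−1) = 148.
s²ₚ = 38125.1119/148 = 257.6021... → 257.60.

257.60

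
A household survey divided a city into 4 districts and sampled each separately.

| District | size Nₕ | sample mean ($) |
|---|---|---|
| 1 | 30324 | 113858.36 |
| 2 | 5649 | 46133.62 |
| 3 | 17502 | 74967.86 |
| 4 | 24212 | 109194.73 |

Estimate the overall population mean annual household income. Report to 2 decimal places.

N = 30324 + 5649 + 17502 + 24212 = 77687.
The stratified mean weights each stratum mean by its population share Nₕ/N.
Σ Nₕx̄ₕ = 30324·113858.36 + 5649·46133.62 + 17502·74967.86 + 24212·109194.73 = 3452640908.64 + 260608819.38 + 1312087485.72 + 2643822802.76 = 7669160016.5.
Divide by N: 7669160016.5 / 77687 = 98718.7048... → 98718.70.

98718.70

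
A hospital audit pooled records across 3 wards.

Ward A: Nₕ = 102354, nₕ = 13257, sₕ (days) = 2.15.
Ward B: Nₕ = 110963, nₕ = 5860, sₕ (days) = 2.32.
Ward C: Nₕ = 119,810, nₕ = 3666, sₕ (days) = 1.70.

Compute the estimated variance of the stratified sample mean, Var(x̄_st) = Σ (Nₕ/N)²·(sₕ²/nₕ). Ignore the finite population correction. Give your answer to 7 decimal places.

N = 333127. Term for each stratum: Wₕ²sₕ²/nₕ.
Var(x̄_st) = 0.0000329171 + 0.0001019096 + 0.0001019699 = 0.0002367966 → 0.0002368.

0.0002368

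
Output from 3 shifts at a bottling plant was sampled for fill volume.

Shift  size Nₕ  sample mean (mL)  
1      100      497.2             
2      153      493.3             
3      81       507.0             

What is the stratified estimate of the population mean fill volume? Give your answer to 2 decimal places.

N = 100 + 153 + 81 = 334.
Weight each subgroup mean by Nₕ/N and sum.
Σ Nₕx̄ₕ = 100·497.2 + 153·493.3 + 81·507.0 = 49720 + 75474.9 + 41067 = 166261.9.
Divide by N: 166261.9 / 334 = 497.7901... → 497.79.

497.79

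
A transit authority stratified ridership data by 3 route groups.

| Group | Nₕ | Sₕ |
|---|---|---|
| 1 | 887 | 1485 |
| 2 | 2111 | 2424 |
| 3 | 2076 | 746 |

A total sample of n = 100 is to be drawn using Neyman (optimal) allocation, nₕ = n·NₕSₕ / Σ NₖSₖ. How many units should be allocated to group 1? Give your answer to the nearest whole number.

17

Σ NₕSₕ = 887·1485 + 2111·2424 + 2076·746 = 7982955.
Share for 1: 1317195/7982955 = 0.16500.
n_1 = 100 × 0.16500 = 16.500... → 17.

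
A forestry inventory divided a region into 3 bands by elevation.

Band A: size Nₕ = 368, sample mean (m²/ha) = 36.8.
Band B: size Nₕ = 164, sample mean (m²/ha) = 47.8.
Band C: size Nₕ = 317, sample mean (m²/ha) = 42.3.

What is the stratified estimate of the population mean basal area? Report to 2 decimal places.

40.98

N = 368 + 164 + 317 = 849.
The stratified mean weights each stratum mean by its population share Nₕ/N.
Σ Nₕx̄ₕ = 368·36.8 + 164·47.8 + 317·42.3 = 13542.4 + 7839.2 + 13409.1 = 34790.7.
Divide by N: 34790.7 / 849 = 40.9784... → 40.98.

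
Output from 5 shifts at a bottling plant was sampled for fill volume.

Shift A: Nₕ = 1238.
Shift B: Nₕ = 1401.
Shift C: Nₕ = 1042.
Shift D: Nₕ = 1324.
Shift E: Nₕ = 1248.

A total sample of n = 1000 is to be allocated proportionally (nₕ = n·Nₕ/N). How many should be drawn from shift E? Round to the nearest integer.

200

N = 1238 + 1401 + 1042 + 1324 + 1248 = 6253.
n_E = 1000·1248/6253 = 199.584... → 200.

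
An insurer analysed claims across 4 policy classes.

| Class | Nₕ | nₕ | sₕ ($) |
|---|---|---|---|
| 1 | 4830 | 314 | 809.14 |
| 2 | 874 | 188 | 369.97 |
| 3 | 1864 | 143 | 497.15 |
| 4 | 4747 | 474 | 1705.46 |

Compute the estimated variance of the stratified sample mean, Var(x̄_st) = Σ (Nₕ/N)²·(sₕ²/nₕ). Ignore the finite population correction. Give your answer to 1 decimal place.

N = 12315. Term for each stratum: Wₕ²sₕ²/nₕ.
Var(x̄_st) = 320.7326 + 3.6672 + 39.5970 + 911.7470 = 1275.7438 → 1275.7.

1275.7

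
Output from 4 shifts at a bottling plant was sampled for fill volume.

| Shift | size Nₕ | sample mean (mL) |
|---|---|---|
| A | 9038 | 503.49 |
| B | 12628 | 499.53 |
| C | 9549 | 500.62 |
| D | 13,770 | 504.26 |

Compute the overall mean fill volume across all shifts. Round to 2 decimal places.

502.00

N = 44985; weights Wₕ = Nₕ/N = (0.2009, 0.2807, 0.2123, 0.3061).
x̄_st = Σ Wₕ·x̄ₕ = 0.2009·503.49 + 0.2807·499.53 + 0.2123·500.62 + 0.3061·504.26 ≈ 502.0048...
→ 502.00.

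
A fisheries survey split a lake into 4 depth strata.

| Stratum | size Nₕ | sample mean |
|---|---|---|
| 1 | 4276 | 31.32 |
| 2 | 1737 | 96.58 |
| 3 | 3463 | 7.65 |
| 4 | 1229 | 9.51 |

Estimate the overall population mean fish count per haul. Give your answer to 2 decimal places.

N = 10705; weights Wₕ = Nₕ/N = (0.3994, 0.1623, 0.3235, 0.1148).
x̄_st = Σ Wₕ·x̄ₕ = 0.3994·31.32 + 0.1623·96.58 + 0.3235·7.65 + 0.1148·9.51 ≈ 31.7481...
→ 31.75.

31.75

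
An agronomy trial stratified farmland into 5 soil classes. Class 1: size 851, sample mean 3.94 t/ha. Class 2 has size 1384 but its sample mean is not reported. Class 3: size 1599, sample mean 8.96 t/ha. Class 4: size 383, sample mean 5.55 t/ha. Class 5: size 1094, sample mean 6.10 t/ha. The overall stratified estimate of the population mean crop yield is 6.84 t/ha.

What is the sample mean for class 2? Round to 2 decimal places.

N = 851 + 1384 + 1599 + 383 + 1094 = 5311.
Overall total = μ·N = 6.84·5311 = 36327.24.
Subtract the known strata: 851·3.94 + 1599·8.96 + 383·5.55 + 1094·6.10 = 26479.03.
Remaining total for class 2: 36327.24 − 26479.03 = 9848.21.
Divide by its size: 9848.21 / 1384 = 7.1158... → 7.12.

7.12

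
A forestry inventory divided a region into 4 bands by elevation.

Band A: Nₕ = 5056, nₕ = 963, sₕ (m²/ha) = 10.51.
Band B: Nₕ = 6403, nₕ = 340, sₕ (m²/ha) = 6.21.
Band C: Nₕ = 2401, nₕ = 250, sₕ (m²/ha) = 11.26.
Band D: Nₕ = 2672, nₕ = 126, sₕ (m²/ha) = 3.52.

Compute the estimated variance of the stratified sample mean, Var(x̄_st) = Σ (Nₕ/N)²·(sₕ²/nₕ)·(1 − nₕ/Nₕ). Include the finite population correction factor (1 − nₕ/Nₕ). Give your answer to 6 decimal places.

N = 16532. Term for each stratum: Wₕ²sₕ²/nₕ·(1−nₕ/Nₕ).
Var(x̄_st) = 0.008685147 + 0.016111077 + 0.009583376 + 0.002447704 = 0.036827303 → 0.036827.

0.036827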